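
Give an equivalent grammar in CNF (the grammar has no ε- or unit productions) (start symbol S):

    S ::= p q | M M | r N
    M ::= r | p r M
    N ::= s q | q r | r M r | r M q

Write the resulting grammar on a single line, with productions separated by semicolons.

S ::= X1 X2 | M M | X3 N; M ::= r | X1 Y1; N ::= X4 X2 | X2 X3 | X3 Y2 | X3 Y3; X1 ::= p; X2 ::= q; X3 ::= r; X4 ::= s; Y1 ::= X3 M; Y2 ::= M X3; Y3 ::= M X2

Introduce a nonterminal for each terminal appearing in a rule of length ≥ 2: X1 → p, X2 → q, X3 → r, X4 → s.
Binarize each right-hand side of length ≥ 3 by chaining fresh nonterminals (Y1, Y2, …): affected rules were M → X1 X3 M; N → X3 M X3; N → X3 M X2.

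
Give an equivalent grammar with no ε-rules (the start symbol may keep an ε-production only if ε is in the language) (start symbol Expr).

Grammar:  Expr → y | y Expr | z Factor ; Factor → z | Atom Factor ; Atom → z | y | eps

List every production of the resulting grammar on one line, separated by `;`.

The nullable symbols are {Atom}.
ε ∉ L(G), so no ε-production is kept.

Expr → y | y Expr | z Factor; Factor → z | Atom Factor; Atom → z | y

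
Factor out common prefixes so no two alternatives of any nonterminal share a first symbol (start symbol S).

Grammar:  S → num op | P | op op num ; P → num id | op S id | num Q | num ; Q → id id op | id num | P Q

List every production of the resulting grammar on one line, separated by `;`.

S → num op | P | op op num; P → op S id | num P'; Q → P Q | id Q'; P' → id | Q | ε; Q' → id op | num

P has alternatives sharing prefix 'num': factor to P → num P' with P' → id | Q | ε.
Q has alternatives sharing prefix 'id': factor to Q → id Q' with Q' → id op | num.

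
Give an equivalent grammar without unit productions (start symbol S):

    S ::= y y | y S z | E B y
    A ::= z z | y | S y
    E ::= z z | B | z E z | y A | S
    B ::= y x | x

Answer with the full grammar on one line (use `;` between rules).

Unit pairs: E ⇒* {B, S}.
Replace each nonterminal's rules with the union of the non-unit rules of every nonterminal it unit-derives.

S ::= y y | y S z | E B y; A ::= z z | y | S y; E ::= y x | x | z z | z E z | y A | y y | y S z | E B y; B ::= y x | x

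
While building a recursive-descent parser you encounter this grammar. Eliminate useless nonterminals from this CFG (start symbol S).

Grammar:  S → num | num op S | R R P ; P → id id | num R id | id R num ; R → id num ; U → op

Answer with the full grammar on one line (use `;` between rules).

Generating nonterminals: {P, R, S, U}.
Reachable from S after that: {P, R, S}.
Removed useless symbols: {U} and every production mentioning them.

S → num | num op S | R R P; P → id id | num R id | id R num; R → id num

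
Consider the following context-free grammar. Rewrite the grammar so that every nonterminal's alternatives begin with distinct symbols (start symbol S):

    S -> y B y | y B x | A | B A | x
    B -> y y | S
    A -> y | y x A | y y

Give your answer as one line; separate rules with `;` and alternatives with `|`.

S -> A | B A | x | y B S'; B -> y y | S; A -> y A'; S' -> y | x; A' -> ε | x A | y

S has alternatives sharing prefix 'y B': factor to S → y B S' with S' → y | x.
A has alternatives sharing prefix 'y': factor to A → y A' with A' → ε | x A | y.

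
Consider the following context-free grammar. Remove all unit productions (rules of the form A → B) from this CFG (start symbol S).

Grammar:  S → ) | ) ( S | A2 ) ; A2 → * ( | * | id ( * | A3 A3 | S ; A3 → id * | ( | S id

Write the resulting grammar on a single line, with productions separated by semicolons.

Unit pairs: A2 ⇒* {S}.
For each unit pair (A, B), copy every non-unit production of B to A, then drop all unit productions.

S → ) | ) ( S | A2 ); A2 → * ( | * | id ( * | A3 A3 | ) | ) ( S | A2 ); A3 → id * | ( | S id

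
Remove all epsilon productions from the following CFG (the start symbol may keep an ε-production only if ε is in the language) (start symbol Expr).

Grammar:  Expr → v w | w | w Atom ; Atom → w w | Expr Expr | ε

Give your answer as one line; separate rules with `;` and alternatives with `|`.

Nullable nonterminals: {Atom}.
ε ∉ L(G), so no ε-production is kept.

Expr → v w | w | w Atom; Atom → w w | Expr Expr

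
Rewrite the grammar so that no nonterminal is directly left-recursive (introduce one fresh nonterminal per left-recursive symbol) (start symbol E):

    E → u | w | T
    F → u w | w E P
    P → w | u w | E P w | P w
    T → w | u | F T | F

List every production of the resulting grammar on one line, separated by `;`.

Directly left-recursive nonterminal: P.
For P: α = {w}, β = {w, u w, E P w}. Rewrite as P → β P' and P' → α P' | ε.

E → u | w | T; F → u w | w E P; P → w P' | u w P' | E P w P'; T → w | u | F T | F; P' → w P' | ε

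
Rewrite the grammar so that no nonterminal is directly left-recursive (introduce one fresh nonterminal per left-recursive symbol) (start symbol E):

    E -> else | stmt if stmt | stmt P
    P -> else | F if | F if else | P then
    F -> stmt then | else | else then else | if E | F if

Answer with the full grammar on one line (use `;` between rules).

P, F are directly left-recursive.
For P: α = {then}, β = {else, F if, F if else}. Rewrite as P → β P' and P' → α P' | ε.
For F: α = {if}, β = {stmt then, else, else then else, if E}. Rewrite as F → β F' and F' → α F' | ε.

E -> else | stmt if stmt | stmt P; P -> else P' | F if P' | F if else P'; F -> stmt then F' | else F' | else then else F' | if E F'; P' -> then P' | ε; F' -> if F' | ε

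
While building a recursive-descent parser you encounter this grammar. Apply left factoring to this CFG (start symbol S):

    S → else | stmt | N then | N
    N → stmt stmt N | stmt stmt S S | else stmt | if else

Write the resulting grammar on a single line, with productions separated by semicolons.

S → else | stmt | N S'; N → else stmt | if else | stmt stmt N'; S' → then | ε; N' → N | S S

S has alternatives sharing prefix 'N': factor to S → N S' with S' → then | ε.
N has alternatives sharing prefix 'stmt stmt': factor to N → stmt stmt N' with N' → N | S S.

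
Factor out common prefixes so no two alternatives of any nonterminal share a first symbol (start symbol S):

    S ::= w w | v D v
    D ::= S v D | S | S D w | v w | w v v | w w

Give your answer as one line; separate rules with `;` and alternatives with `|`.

D has alternatives sharing prefix 'S': factor to D → S D' with D' → v D | ε | D w.
D has alternatives sharing prefix 'w': factor to D → w D'' with D'' → v v | w.

S ::= w w | v D v; D ::= v w | S D' | w D''; D' ::= v D | epsilon | D w; D'' ::= v v | w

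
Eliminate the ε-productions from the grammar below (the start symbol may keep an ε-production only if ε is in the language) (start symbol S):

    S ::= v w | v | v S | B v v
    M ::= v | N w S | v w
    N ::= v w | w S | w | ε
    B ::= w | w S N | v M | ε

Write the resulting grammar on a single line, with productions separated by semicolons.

S ::= v w | v | v S | B v v | v v; M ::= v | N w S | w S | v w; N ::= v w | w S | w; B ::= w | w S N | w S | v M

Nullable nonterminals: {B, N}.
ε ∉ L(G), so no ε-production is kept.
Add the nullable-subset variants: S → B v v gives B v v | v v. M → N w S gives N w S | w S. B → w S N gives w S N | w S.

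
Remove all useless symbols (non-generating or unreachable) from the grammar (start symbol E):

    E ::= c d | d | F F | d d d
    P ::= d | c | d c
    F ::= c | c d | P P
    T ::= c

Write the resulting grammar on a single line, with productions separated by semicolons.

E ::= c d | d | F F | d d d; P ::= d | c | d c; F ::= c | c d | P P

Generating nonterminals: {E, F, P, T}.
Reachable from E after that: {E, F, P}.
Removed useless symbols: {T} and every production mentioning them.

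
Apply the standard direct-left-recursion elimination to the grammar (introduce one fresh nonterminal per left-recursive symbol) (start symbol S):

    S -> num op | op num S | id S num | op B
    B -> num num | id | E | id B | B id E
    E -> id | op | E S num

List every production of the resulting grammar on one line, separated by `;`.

Left recursion appears on B, E.
For B: α = {id E}, β = {num num, id, E, id B}. Rewrite as B → β B' and B' → α B' | ε.
For E: α = {S num}, β = {id, op}. Rewrite as E → β E' and E' → α E' | ε.

S -> num op | op num S | id S num | op B; B -> num num B' | id B' | E B' | id B B'; E -> id E' | op E'; B' -> id E B' | eps; E' -> S num E' | eps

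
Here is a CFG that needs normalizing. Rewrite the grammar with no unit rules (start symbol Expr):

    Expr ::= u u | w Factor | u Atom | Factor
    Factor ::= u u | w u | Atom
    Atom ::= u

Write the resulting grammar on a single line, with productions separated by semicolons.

Expr ::= u | u u | w u | w Factor | u Atom; Factor ::= u | u u | w u; Atom ::= u

Unit pairs: Expr ⇒* {Atom, Factor}; Factor ⇒* {Atom}.
Replace each nonterminal's rules with the union of the non-unit rules of every nonterminal it unit-derives.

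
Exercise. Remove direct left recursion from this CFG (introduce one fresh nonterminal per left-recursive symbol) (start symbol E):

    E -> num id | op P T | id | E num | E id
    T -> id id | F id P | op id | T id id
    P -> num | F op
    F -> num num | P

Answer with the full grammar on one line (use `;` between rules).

E -> num id E' | op P T E' | id E'; T -> id id T' | F id P T' | op id T'; P -> num | F op; F -> num num | P; E' -> num E' | id E' | ε; T' -> id id T' | ε

E, T are directly left-recursive.
For E: α = {num, id}, β = {num id, op P T, id}. Rewrite as E → β E' and E' → α E' | ε.
For T: α = {id id}, β = {id id, F id P, op id}. Rewrite as T → β T' and T' → α T' | ε.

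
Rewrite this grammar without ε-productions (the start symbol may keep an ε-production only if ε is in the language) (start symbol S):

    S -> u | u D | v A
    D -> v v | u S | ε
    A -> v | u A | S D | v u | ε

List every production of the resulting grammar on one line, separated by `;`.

S -> u | u D | v A | v; D -> v v | u S; A -> v | u A | u | S D | S | v u

Nullable nonterminals: {A, D}.
ε ∉ L(G), so no ε-production is kept.
Add the nullable-subset variants: S → v A gives v A | v. A → u A gives u A | u. A → S D gives S D | S.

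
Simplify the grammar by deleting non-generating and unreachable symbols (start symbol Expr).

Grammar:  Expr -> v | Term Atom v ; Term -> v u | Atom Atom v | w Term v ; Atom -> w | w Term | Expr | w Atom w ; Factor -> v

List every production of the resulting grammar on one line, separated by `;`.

Generating nonterminals: {Atom, Expr, Factor, Term}.
Reachable from Expr after that: {Atom, Expr, Term}.
Removed useless symbols: {Factor} and every production mentioning them.

Expr -> v | Term Atom v; Term -> v u | Atom Atom v | w Term v; Atom -> w | w Term | Expr | w Atom w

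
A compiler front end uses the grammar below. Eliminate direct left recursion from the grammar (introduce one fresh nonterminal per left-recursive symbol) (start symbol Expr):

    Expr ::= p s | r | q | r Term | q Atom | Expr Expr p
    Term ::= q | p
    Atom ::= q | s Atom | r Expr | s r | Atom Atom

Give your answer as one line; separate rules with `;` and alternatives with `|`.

Directly left-recursive nonterminals: Expr, Atom.
For Expr: α = {Expr p}, β = {p s, r, q, r Term, q Atom}. Rewrite as Expr → β Expr1 and Expr1 → α Expr1 | ε.
For Atom: α = {Atom}, β = {q, s Atom, r Expr, s r}. Rewrite as Atom → β Atom1 and Atom1 → α Atom1 | ε.

Expr ::= p s Expr1 | r Expr1 | q Expr1 | r Term Expr1 | q Atom Expr1; Term ::= q | p; Atom ::= q Atom1 | s Atom Atom1 | r Expr Atom1 | s r Atom1; Expr1 ::= Expr p Expr1 | ε; Atom1 ::= Atom Atom1 | ε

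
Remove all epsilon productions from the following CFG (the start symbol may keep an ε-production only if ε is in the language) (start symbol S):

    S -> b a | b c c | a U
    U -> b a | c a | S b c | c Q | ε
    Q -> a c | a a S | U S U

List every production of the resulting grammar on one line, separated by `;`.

S -> b a | b c c | a U | a; U -> b a | c a | S b c | c Q; Q -> a c | a a S | U S U | U S | S U | S

Nullable nonterminals: {U}.
ε ∉ L(G), so no ε-production is kept.
For each production, add variants omitting each subset of nullable occurrences: S → a U gives a U | a. Q → U S U gives U S U | U S | S U | S.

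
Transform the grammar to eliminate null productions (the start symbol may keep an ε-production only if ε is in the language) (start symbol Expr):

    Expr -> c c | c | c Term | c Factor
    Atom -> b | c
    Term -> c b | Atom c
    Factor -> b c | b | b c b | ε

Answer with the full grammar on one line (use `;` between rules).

Expr -> c c | c | c Term | c Factor; Atom -> b | c; Term -> c b | Atom c; Factor -> b c | b | b c b

The nullable symbols are {Factor}.
ε ∉ L(G), so no ε-production is kept.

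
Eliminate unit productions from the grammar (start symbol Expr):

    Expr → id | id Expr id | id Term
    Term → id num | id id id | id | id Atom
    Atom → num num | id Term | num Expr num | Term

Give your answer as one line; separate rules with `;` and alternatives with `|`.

Expr → id | id Expr id | id Term; Term → id num | id id id | id | id Atom; Atom → id num | id id id | id | id Atom | num num | id Term | num Expr num

Unit pairs: Atom ⇒* {Term}.
Replace each nonterminal's rules with the union of the non-unit rules of every nonterminal it unit-derives.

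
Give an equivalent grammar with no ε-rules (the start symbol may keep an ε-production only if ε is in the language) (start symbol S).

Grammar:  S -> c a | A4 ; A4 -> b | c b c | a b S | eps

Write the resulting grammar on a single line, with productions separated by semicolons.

Nullable nonterminals: {A4, S}.
ε ∈ L(G) since S is nullable, so keep S → ε.
For each production, add variants omitting each subset of nullable occurrences: A4 → a b S gives a b S | a b.

S -> c a | A4 | eps; A4 -> b | c b c | a b S | a b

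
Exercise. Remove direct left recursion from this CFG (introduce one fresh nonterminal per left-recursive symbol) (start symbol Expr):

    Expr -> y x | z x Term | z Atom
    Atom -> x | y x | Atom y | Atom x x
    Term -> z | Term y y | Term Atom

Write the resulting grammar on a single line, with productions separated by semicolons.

Expr -> y x | z x Term | z Atom; Atom -> x Atom1 | y x Atom1; Term -> z Term1; Atom1 -> y Atom1 | x x Atom1 | ε; Term1 -> y y Term1 | Atom Term1 | ε

Directly left-recursive nonterminals: Atom, Term.
For Atom: α = {y, x x}, β = {x, y x}. Rewrite as Atom → β Atom1 and Atom1 → α Atom1 | ε.
For Term: α = {y y, Atom}, β = {z}. Rewrite as Term → β Term1 and Term1 → α Term1 | ε.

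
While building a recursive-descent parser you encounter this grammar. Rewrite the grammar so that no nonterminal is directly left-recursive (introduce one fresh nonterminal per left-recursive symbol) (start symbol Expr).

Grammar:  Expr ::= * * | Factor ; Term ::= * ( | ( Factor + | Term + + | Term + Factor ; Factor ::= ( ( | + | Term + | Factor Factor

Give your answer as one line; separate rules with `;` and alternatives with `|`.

Expr ::= * * | Factor; Term ::= * ( Term1 | ( Factor + Term1; Factor ::= ( ( Factor1 | + Factor1 | Term + Factor1; Term1 ::= + + Term1 | + Factor Term1 | eps; Factor1 ::= Factor Factor1 | eps

Directly left-recursive nonterminals: Term, Factor.
For Term: α = {+ +, + Factor}, β = {* (, ( Factor +}. Rewrite as Term → β Term1 and Term1 → α Term1 | ε.
For Factor: α = {Factor}, β = {( (, +, Term +}. Rewrite as Factor → β Factor1 and Factor1 → α Factor1 | ε.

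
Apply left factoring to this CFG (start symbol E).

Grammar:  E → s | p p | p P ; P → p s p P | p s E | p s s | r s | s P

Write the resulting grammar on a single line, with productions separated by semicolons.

E → s | p E'; P → r s | s P | p s P'; E' → p | P; P' → p P | E | s

E has alternatives sharing prefix 'p': factor to E → p E' with E' → p | P.
P has alternatives sharing prefix 'p s': factor to P → p s P' with P' → p P | E | s.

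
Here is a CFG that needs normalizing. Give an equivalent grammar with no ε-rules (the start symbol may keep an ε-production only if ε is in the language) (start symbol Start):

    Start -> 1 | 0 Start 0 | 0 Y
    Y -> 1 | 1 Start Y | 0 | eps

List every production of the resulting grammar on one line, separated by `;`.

Start -> 1 | 0 Start 0 | 0 Y | 0; Y -> 1 | 1 Start Y | 1 Start | 0

Nullable set = {Y}.
ε ∉ L(G), so no ε-production is kept.
For each production, add variants omitting each subset of nullable occurrences: Start → 0 Y gives 0 Y | 0. Y → 1 Start Y gives 1 Start Y | 1 Start.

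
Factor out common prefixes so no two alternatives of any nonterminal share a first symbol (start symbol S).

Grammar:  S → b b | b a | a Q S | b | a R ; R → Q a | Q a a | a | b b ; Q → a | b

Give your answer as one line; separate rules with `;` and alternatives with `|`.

S → b S' | a S''; R → a | b b | Q a R'; Q → a | b; S' → b | a | ε; S'' → Q S | R; R' → ε | a

S has alternatives sharing prefix 'b': factor to S → b S' with S' → b | a | ε.
S has alternatives sharing prefix 'a': factor to S → a S'' with S'' → Q S | R.
R has alternatives sharing prefix 'Q a': factor to R → Q a R' with R' → ε | a.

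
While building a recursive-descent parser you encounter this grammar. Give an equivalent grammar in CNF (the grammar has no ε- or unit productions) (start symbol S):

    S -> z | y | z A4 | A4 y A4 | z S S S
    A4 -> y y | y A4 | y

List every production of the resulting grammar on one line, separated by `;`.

S -> z | y | X1 A4 | A4 Y1 | X1 Y2; A4 -> X2 X2 | X2 A4 | y; X1 -> z; X2 -> y; Y1 -> X2 A4; Y2 -> S Y3; Y3 -> S S

Introduce a nonterminal for each terminal appearing in a rule of length ≥ 2: X1 → z, X2 → y.
Binarize each right-hand side of length ≥ 3 by chaining fresh nonterminals (Y1, Y2, …): affected rules were S → A4 X2 A4; S → X1 S S S.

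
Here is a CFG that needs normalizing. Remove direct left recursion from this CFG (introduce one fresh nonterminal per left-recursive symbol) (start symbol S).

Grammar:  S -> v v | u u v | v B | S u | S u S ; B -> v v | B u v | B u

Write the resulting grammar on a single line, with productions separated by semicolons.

Left recursion appears on S, B.
For S: α = {u, u S}, β = {v v, u u v, v B}. Rewrite as S → β S' and S' → α S' | ε.
For B: α = {u v, u}, β = {v v}. Rewrite as B → β B' and B' → α B' | ε.

S -> v v S' | u u v S' | v B S'; B -> v v B'; S' -> u S' | u S S' | ε; B' -> u v B' | u B' | ε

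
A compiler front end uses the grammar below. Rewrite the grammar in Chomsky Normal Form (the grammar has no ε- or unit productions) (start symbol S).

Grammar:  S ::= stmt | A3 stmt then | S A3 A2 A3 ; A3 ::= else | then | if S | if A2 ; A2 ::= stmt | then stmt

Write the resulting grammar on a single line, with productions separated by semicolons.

S ::= stmt | A3 Y1 | S Y2; A3 ::= else | then | X3 S | X3 A2; A2 ::= stmt | X2 X1; X1 ::= stmt; X2 ::= then; X3 ::= if; Y1 ::= X1 X2; Y2 ::= A3 Y3; Y3 ::= A2 A3

Introduce a nonterminal for each terminal appearing in a rule of length ≥ 2: X1 → stmt, X2 → then, X3 → if.
Binarize each right-hand side of length ≥ 3 by chaining fresh nonterminals (Y1, Y2, …): affected rules were S → A3 X1 X2; S → S A3 A2 A3.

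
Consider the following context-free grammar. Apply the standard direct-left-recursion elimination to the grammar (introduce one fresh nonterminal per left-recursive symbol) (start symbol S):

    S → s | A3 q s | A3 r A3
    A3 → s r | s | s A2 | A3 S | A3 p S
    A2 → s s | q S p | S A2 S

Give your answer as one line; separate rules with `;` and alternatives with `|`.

Directly left-recursive nonterminal: A3.
For A3: α = {S, p S}, β = {s r, s, s A2}. Rewrite as A3 → β A3' and A3' → α A3' | ε.

S → s | A3 q s | A3 r A3; A3 → s r A3' | s A3' | s A2 A3'; A2 → s s | q S p | S A2 S; A3' → S A3' | p S A3' | ε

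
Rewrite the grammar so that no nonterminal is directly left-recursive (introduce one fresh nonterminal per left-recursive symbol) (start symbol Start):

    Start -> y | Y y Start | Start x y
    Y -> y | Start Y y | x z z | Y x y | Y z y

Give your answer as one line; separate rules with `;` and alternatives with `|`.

Left recursion appears on Start, Y.
For Start: α = {x y}, β = {y, Y y Start}. Rewrite as Start → β Start1 and Start1 → α Start1 | ε.
For Y: α = {x y, z y}, β = {y, Start Y y, x z z}. Rewrite as Y → β Y1 and Y1 → α Y1 | ε.

Start -> y Start1 | Y y Start Start1; Y -> y Y1 | Start Y y Y1 | x z z Y1; Start1 -> x y Start1 | ε; Y1 -> x y Y1 | z y Y1 | ε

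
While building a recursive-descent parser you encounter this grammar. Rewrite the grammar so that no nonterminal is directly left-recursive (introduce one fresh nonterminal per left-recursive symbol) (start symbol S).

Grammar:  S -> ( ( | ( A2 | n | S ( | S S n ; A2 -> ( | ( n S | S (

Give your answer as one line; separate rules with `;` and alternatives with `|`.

S -> ( ( S' | ( A2 S' | n S'; A2 -> ( | ( n S | S (; S' -> ( S' | S n S' | ε

S is directly left-recursive.
For S: α = {(, S n}, β = {( (, ( A2, n}. Rewrite as S → β S' and S' → α S' | ε.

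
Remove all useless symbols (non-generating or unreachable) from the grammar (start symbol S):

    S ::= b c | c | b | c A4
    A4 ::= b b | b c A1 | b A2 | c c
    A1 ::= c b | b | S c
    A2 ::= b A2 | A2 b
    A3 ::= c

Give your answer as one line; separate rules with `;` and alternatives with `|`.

Generating nonterminals: {A1, A3, A4, S}.
Reachable from S after that: {A1, A4, S}.
Removed useless symbols: {A2, A3} and every production mentioning them.

S ::= b c | c | b | c A4; A4 ::= b b | b c A1 | c c; A1 ::= c b | b | S c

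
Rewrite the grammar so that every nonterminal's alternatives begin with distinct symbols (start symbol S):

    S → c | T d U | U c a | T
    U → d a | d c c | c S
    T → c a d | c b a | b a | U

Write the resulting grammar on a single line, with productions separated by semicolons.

S → c | U c a | T S'; U → c S | d U'; T → b a | U | c T'; S' → d U | epsilon; U' → a | c c; T' → a d | b a

S has alternatives sharing prefix 'T': factor to S → T S' with S' → d U | ε.
U has alternatives sharing prefix 'd': factor to U → d U' with U' → a | c c.
T has alternatives sharing prefix 'c': factor to T → c T' with T' → a d | b a.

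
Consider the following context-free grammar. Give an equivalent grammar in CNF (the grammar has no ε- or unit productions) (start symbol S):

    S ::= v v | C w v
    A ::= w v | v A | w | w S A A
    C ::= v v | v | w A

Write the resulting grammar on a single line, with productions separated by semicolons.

S ::= X1 X1 | C Y1; A ::= X2 X1 | X1 A | w | X2 Y2; C ::= X1 X1 | v | X2 A; X1 ::= v; X2 ::= w; Y1 ::= X2 X1; Y2 ::= S Y3; Y3 ::= A A

Introduce a nonterminal for each terminal appearing in a rule of length ≥ 2: X1 → v, X2 → w.
Binarize each right-hand side of length ≥ 3 by chaining fresh nonterminals (Y1, Y2, …): affected rules were S → C X2 X1; A → X2 S A A.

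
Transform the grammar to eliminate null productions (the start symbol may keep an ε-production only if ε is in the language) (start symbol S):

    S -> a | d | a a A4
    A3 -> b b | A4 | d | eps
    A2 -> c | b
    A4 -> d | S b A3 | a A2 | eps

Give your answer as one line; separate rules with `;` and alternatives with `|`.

S -> a | d | a a A4 | a a; A3 -> b b | A4 | d; A2 -> c | b; A4 -> d | S b A3 | S b | a A2

Nullable nonterminals: {A3, A4}.
ε ∉ L(G), so no ε-production is kept.
For each production, add variants omitting each subset of nullable occurrences: S → a a A4 gives a a A4 | a a. A4 → S b A3 gives S b A3 | S b.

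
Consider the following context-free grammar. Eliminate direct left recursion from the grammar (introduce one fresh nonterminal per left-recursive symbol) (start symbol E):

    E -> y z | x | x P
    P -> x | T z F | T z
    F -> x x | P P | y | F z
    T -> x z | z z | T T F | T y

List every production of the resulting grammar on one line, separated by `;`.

F, T are directly left-recursive.
For F: α = {z}, β = {x x, P P, y}. Rewrite as F → β F' and F' → α F' | ε.
For T: α = {T F, y}, β = {x z, z z}. Rewrite as T → β T' and T' → α T' | ε.

E -> y z | x | x P; P -> x | T z F | T z; F -> x x F' | P P F' | y F'; T -> x z T' | z z T'; F' -> z F' | ε; T' -> T F T' | y T' | ε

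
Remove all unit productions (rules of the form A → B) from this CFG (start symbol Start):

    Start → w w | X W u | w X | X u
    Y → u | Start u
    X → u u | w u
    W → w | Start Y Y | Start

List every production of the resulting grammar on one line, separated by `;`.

Start → w w | X W u | w X | X u; Y → u | Start u; X → u u | w u; W → w w | X W u | w X | X u | w | Start Y Y

Unit pairs: W ⇒* {Start}.
For every A with A ⇒* B via unit rules, add B's non-unit alternatives to A; then delete every rule of the form X → Y.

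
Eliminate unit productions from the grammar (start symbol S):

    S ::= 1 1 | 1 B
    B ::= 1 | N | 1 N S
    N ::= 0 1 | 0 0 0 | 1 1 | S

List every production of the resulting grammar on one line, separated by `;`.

Unit pairs: B ⇒* {N, S}; N ⇒* {S}.
For each unit pair (A, B), copy every non-unit production of B to A, then drop all unit productions.

S ::= 1 1 | 1 B; B ::= 1 | 1 N S | 1 1 | 1 B | 0 1 | 0 0 0; N ::= 1 1 | 1 B | 0 1 | 0 0 0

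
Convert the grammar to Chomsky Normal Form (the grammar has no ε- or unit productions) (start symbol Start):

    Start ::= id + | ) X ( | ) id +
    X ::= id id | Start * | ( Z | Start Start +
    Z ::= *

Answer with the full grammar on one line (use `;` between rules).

Introduce a nonterminal for each terminal appearing in a rule of length ≥ 2: X1 → id, X2 → +, X3 → ), X4 → (, X5 → *.
Binarize each right-hand side of length ≥ 3 by chaining fresh nonterminals (Y1, Y2, …): affected rules were Start → X3 X X4; Start → X3 X1 X2; X → Start Start X2.

Start ::= X1 X2 | X3 Y1 | X3 Y2; X ::= X1 X1 | Start X5 | X4 Z | Start Y3; Z ::= *; X1 ::= id; X2 ::= +; X3 ::= ); X4 ::= (; X5 ::= *; Y1 ::= X X4; Y2 ::= X1 X2; Y3 ::= Start X2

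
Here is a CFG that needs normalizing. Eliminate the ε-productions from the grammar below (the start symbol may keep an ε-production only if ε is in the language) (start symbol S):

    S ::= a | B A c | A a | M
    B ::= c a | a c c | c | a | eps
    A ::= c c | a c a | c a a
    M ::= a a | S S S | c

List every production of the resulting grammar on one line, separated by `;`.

S ::= a | B A c | A c | A a | M; B ::= c a | a c c | c | a; A ::= c c | a c a | c a a; M ::= a a | S S S | c

The nullable symbols are {B}.
ε ∉ L(G), so no ε-production is kept.
Expand every rule over subsets of its nullable positions: S → B A c gives B A c | A c.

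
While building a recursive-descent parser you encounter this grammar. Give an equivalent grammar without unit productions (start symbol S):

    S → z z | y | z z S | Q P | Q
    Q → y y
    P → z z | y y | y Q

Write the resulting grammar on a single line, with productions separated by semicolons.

S → z z | y | z z S | Q P | y y; Q → y y; P → z z | y y | y Q

Unit pairs: S ⇒* {Q}.
Replace each nonterminal's rules with the union of the non-unit rules of every nonterminal it unit-derives.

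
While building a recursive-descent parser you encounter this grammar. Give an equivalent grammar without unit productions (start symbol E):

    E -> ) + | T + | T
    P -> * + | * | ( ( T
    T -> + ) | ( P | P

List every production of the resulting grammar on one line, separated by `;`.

Unit pairs: E ⇒* {P, T}; T ⇒* {P}.
For each unit pair (A, B), copy every non-unit production of B to A, then drop all unit productions.

E -> ) + | T + | * + | * | ( ( T | + ) | ( P; P -> * + | * | ( ( T; T -> * + | * | ( ( T | + ) | ( P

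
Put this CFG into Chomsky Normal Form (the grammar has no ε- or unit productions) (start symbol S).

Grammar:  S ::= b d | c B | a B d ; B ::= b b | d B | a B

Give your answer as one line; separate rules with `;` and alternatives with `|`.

S ::= X1 X2 | X3 B | X4 Y1; B ::= X1 X1 | X2 B | X4 B; X1 ::= b; X2 ::= d; X3 ::= c; X4 ::= a; Y1 ::= B X2

Introduce a nonterminal for each terminal appearing in a rule of length ≥ 2: X1 → b, X2 → d, X3 → c, X4 → a.
Binarize each right-hand side of length ≥ 3 by chaining fresh nonterminals (Y1, Y2, …): affected rules were S → X4 B X2.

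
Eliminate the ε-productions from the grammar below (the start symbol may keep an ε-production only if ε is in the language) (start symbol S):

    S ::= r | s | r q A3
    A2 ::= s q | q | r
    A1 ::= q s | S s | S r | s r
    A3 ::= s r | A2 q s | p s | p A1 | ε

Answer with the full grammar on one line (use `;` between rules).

The nullable symbols are {A3}.
ε ∉ L(G), so no ε-production is kept.
Add the nullable-subset variants: S → r q A3 gives r q A3 | r q.

S ::= r | s | r q A3 | r q; A2 ::= s q | q | r; A1 ::= q s | S s | S r | s r; A3 ::= s r | A2 q s | p s | p A1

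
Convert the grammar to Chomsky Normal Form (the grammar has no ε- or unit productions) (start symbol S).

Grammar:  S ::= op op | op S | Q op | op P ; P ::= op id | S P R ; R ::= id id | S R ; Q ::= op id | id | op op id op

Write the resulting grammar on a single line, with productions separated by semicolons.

Introduce a nonterminal for each terminal appearing in a rule of length ≥ 2: X1 → op, X2 → id.
Binarize each right-hand side of length ≥ 3 by chaining fresh nonterminals (Y1, Y2, …): affected rules were P → S P R; Q → X1 X1 X2 X1.

S ::= X1 X1 | X1 S | Q X1 | X1 P; P ::= X1 X2 | S Y1; R ::= X2 X2 | S R; Q ::= X1 X2 | id | X1 Y2; X1 ::= op; X2 ::= id; Y1 ::= P R; Y2 ::= X1 Y3; Y3 ::= X2 X1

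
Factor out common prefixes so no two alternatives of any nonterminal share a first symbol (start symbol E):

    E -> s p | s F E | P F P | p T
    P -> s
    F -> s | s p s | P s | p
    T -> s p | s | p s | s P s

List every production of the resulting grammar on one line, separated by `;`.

E -> P F P | p T | s E'; P -> s; F -> P s | p | s F'; T -> p s | s T'; E' -> p | F E; F' -> eps | p s; T' -> p | eps | P s

E has alternatives sharing prefix 's': factor to E → s E' with E' → p | F E.
F has alternatives sharing prefix 's': factor to F → s F' with F' → ε | p s.
T has alternatives sharing prefix 's': factor to T → s T' with T' → p | ε | P s.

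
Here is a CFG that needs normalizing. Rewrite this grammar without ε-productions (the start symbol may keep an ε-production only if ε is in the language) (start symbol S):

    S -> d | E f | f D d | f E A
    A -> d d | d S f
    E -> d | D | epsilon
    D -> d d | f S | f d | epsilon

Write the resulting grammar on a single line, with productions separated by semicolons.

S -> d | E f | f | f D d | f d | f E A | f A; A -> d d | d S f; E -> d | D; D -> d d | f S | f d

Nullable nonterminals: {D, E}.
ε ∉ L(G), so no ε-production is kept.
For each production, add variants omitting each subset of nullable occurrences: S → E f gives E f | f. S → f D d gives f D d | f d. S → f E A gives f E A | f A.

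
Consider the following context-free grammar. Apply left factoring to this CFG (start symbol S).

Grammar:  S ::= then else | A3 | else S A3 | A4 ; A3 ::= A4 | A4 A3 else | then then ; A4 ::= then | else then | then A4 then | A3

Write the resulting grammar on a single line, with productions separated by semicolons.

A3 has alternatives sharing prefix 'A4': factor to A3 → A4 A3' with A3' → ε | A3 else.
A4 has alternatives sharing prefix 'then': factor to A4 → then A4' with A4' → ε | A4 then.

S ::= then else | A3 | else S A3 | A4; A3 ::= then then | A4 A3'; A4 ::= else then | A3 | then A4'; A3' ::= eps | A3 else; A4' ::= eps | A4 then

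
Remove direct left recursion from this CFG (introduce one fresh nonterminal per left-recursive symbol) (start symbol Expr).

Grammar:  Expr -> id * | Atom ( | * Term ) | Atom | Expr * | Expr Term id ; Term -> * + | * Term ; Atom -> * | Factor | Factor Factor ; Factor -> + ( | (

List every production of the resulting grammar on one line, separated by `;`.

Expr -> id * Expr1 | Atom ( Expr1 | * Term ) Expr1 | Atom Expr1; Term -> * + | * Term; Atom -> * | Factor | Factor Factor; Factor -> + ( | (; Expr1 -> * Expr1 | Term id Expr1 | ε

Directly left-recursive nonterminal: Expr.
For Expr: α = {*, Term id}, β = {id *, Atom (, * Term ), Atom}. Rewrite as Expr → β Expr1 and Expr1 → α Expr1 | ε.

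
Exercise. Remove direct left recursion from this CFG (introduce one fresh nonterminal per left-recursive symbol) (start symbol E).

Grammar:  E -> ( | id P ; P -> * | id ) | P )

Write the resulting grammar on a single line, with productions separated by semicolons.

Directly left-recursive nonterminal: P.
For P: α = {)}, β = {*, id )}. Rewrite as P → β P' and P' → α P' | ε.

E -> ( | id P; P -> * P' | id ) P'; P' -> ) P' | epsilon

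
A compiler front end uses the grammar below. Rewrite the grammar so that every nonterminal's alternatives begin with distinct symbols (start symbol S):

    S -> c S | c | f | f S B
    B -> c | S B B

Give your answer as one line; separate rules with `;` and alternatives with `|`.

S has alternatives sharing prefix 'c': factor to S → c S' with S' → S | ε.
S has alternatives sharing prefix 'f': factor to S → f S'' with S'' → ε | S B.

S -> c S' | f S''; B -> c | S B B; S' -> S | ε; S'' -> ε | S B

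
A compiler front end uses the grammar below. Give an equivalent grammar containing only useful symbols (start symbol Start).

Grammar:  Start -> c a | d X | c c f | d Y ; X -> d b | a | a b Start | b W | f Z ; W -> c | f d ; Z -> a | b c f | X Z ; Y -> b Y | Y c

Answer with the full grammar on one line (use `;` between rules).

Start -> c a | d X | c c f; X -> d b | a | a b Start | b W | f Z; W -> c | f d; Z -> a | b c f | X Z

Generating nonterminals: {Start, W, X, Z}.
Reachable from Start after that: {Start, W, X, Z}.
Removed useless symbols: {Y} and every production mentioning them.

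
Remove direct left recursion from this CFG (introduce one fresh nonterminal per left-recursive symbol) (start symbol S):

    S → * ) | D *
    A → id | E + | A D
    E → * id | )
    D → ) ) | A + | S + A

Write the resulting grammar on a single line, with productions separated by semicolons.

S → * ) | D *; A → id A' | E + A'; E → * id | ); D → ) ) | A + | S + A; A' → D A' | ε

Directly left-recursive nonterminal: A.
For A: α = {D}, β = {id, E +}. Rewrite as A → β A' and A' → α A' | ε.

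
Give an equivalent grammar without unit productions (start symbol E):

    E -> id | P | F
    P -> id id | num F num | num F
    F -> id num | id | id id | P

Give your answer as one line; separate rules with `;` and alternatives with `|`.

E -> id | id id | num F num | num F | id num; P -> id id | num F num | num F; F -> id num | id | id id | num F num | num F

Unit pairs: E ⇒* {F, P}; F ⇒* {P}.
For each unit pair (A, B), copy every non-unit production of B to A, then drop all unit productions.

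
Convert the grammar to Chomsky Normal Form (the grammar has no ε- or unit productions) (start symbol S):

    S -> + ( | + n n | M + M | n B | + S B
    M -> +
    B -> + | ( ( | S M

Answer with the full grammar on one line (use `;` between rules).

S -> X1 X2 | X1 Y1 | M Y2 | X3 B | X1 Y3; M -> +; B -> + | X2 X2 | S M; X1 -> +; X2 -> (; X3 -> n; Y1 -> X3 X3; Y2 -> X1 M; Y3 -> S B

Introduce a nonterminal for each terminal appearing in a rule of length ≥ 2: X1 → +, X2 → (, X3 → n.
Binarize each right-hand side of length ≥ 3 by chaining fresh nonterminals (Y1, Y2, …): affected rules were S → X1 X3 X3; S → M X1 M; S → X1 S B.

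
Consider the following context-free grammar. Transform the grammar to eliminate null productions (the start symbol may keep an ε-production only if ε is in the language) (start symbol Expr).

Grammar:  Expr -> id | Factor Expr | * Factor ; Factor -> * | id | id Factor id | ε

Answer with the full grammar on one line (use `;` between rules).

Expr -> id | Factor Expr | * Factor | *; Factor -> * | id | id Factor id | id id

Nullable nonterminals: {Factor}.
ε ∉ L(G), so no ε-production is kept.
Add the nullable-subset variants: Expr → * Factor gives * Factor | *. Factor → id Factor id gives id Factor id | id id.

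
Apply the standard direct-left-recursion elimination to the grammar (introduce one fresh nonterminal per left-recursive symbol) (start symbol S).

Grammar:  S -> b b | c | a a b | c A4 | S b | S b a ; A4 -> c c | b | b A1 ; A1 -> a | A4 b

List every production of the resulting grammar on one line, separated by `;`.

S -> b b S' | c S' | a a b S' | c A4 S'; A4 -> c c | b | b A1; A1 -> a | A4 b; S' -> b S' | b a S' | eps

S is directly left-recursive.
For S: α = {b, b a}, β = {b b, c, a a b, c A4}. Rewrite as S → β S' and S' → α S' | ε.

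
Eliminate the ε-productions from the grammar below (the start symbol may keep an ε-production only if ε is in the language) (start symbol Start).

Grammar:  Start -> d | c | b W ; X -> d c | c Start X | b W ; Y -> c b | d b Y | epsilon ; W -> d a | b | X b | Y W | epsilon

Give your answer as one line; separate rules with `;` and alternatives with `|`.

Nullable set = {W, Y}.
ε ∉ L(G), so no ε-production is kept.
For each production, add variants omitting each subset of nullable occurrences: Start → b W gives b W | b. X → b W gives b W | b. Y → d b Y gives d b Y | d b. W → Y W gives Y W | Y.

Start -> d | c | b W | b; X -> d c | c Start X | b W | b; Y -> c b | d b Y | d b; W -> d a | b | X b | Y W | Y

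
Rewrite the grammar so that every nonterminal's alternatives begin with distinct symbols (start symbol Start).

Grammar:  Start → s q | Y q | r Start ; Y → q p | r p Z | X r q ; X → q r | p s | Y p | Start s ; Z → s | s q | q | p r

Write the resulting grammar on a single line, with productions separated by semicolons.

Z has alternatives sharing prefix 's': factor to Z → s Z1 with Z1 → ε | q.

Start → s q | Y q | r Start; Y → q p | r p Z | X r q; X → q r | p s | Y p | Start s; Z → q | p r | s Z1; Z1 → ε | q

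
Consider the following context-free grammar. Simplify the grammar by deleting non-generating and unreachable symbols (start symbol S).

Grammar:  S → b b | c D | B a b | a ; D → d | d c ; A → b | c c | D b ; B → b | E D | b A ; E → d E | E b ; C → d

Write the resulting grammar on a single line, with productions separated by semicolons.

S → b b | c D | B a b | a; D → d | d c; A → b | c c | D b; B → b | b A

Generating nonterminals: {A, B, C, D, S}.
Reachable from S after that: {A, B, D, S}.
Removed useless symbols: {C, E} and every production mentioning them.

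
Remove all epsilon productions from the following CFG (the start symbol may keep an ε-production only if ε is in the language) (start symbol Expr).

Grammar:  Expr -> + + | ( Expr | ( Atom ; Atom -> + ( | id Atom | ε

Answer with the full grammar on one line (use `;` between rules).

Nullable nonterminals: {Atom}.
ε ∉ L(G), so no ε-production is kept.
For each production, add variants omitting each subset of nullable occurrences: Expr → ( Atom gives ( Atom | (. Atom → id Atom gives id Atom | id.

Expr -> + + | ( Expr | ( Atom | (; Atom -> + ( | id Atom | id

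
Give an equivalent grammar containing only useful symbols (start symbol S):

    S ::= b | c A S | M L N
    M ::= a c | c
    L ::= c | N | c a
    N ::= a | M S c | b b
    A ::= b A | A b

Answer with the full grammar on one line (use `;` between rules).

S ::= b | M L N; M ::= a c | c; L ::= c | N | c a; N ::= a | M S c | b b

Generating nonterminals: {L, M, N, S}.
Reachable from S after that: {L, M, N, S}.
Removed useless symbols: {A} and every production mentioning them.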